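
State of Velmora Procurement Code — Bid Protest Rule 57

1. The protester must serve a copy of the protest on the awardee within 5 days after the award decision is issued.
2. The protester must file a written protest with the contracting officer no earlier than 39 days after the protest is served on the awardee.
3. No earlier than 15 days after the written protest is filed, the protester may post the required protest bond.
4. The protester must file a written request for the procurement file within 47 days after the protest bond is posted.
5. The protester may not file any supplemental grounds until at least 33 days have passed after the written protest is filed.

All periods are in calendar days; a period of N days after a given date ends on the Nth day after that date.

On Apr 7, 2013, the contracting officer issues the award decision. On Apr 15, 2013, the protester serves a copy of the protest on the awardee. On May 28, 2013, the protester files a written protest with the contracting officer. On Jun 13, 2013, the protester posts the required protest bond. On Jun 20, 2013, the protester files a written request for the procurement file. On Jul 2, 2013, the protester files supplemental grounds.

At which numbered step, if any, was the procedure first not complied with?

Step 1

Step 1 — counting 5 days from Apr 7, 2013 (when the award decision is issued) gives a deadline of Apr 12, 2013; done Apr 15, 2013 — 3 days late.
The procedure was therefore not followed at step 1.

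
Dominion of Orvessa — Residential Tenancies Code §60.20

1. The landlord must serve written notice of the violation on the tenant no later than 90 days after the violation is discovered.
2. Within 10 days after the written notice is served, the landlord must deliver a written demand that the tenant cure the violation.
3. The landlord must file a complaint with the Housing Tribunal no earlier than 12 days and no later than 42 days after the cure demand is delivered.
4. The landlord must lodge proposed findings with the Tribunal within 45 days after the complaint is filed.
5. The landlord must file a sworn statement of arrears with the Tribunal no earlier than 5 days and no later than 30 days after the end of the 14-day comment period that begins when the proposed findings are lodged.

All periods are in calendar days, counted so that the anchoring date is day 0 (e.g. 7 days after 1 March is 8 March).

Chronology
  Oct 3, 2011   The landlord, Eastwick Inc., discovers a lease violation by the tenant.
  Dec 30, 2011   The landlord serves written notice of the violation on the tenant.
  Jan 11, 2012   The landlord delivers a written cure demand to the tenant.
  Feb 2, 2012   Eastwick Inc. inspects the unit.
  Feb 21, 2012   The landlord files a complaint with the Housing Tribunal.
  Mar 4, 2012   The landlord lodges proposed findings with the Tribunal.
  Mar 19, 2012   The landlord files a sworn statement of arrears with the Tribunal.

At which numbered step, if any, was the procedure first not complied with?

(1) due by Oct 3, 2011 + 90 days = Jan 1, 2012; completed Dec 30, 2011, before the deadline.
(2) due by Dec 30, 2011 + 10 days = Jan 9, 2012; done Jan 11, 2012 — 2 days late.
The procedure was therefore not followed at step 2.

Step 2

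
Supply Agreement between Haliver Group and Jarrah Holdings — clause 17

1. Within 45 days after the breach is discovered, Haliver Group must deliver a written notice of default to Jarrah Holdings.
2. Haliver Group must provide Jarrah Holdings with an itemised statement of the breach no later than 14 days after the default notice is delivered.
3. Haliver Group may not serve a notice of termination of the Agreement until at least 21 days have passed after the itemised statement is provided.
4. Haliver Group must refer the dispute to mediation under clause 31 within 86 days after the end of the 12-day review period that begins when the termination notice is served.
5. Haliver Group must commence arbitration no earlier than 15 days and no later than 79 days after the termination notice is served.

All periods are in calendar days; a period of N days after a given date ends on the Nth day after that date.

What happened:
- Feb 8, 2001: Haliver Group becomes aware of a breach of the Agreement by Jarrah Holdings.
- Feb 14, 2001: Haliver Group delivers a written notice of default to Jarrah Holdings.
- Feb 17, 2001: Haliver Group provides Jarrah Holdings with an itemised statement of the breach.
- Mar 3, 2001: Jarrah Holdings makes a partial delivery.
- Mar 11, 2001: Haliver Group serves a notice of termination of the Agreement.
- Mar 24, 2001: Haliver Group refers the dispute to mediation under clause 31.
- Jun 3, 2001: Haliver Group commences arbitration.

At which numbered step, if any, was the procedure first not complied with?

Step 1: 45 days after Feb 8, 2001 (when the breach is discovered) is Mar 25, 2001; Feb 14, 2001 is within that limit.
Step 2: 14 days after Feb 14, 2001 (when the default notice is delivered) is Feb 28, 2001; done Feb 17, 2001 — timely.
Step 3: the earliest permitted date is 21 days after Feb 17, 2001 (when the itemised statement is provided), i.e. Mar 10, 2001; done Mar 11, 2001, after the minimum wait.
Step 4: 86 days after Mar 23, 2001 (end of the 12-day review period, which began when the termination notice is served on Mar 11, 2001) is Jun 17, 2001; completed Mar 24, 2001, before the deadline.
Step 5: the window is 15–79 days after Mar 11, 2001 (when the termination notice is served), so Mar 26, 2001 through May 29, 2001; done Jun 3, 2001 — 5 days after the window closed.

Step 5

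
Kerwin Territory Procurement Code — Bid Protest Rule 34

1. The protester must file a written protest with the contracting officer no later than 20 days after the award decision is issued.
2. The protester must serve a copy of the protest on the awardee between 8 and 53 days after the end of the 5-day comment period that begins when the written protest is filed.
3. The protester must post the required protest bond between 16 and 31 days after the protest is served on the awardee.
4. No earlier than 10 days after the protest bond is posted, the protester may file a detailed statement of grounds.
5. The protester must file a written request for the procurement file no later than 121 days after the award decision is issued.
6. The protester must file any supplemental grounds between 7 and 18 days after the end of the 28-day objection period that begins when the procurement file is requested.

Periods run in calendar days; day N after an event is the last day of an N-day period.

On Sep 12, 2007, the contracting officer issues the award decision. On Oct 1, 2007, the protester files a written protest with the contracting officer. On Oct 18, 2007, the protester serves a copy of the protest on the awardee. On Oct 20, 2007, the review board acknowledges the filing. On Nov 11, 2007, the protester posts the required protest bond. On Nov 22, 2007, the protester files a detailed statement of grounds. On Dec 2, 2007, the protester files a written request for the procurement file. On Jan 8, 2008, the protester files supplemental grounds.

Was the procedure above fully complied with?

Yes

Step 1: 20 days after Sep 12, 2007 (when the award decision is issued) is Oct 2, 2007; done Oct 1, 2007 — timely.
Step 2: the window is 8–53 days after Oct 6, 2007 (end of the 5-day comment period, which began when the written protest is filed on Oct 1, 2007), so Oct 14, 2007 through Nov 28, 2007; done Oct 18, 2007, which is between those dates.
Step 3: the window is 16–31 days after Oct 18, 2007 (when the protest is served on the awardee), so Nov 3, 2007 through Nov 18, 2007; done Nov 11, 2007 — within the window.
Step 4: the earliest permitted date is 10 days after Nov 11, 2007 (when the protest bond is posted), i.e. Nov 21, 2007; Nov 22, 2007 is on or after that date.
Step 5: 121 days after Sep 12, 2007 (when the award decision is issued) is Jan 11, 2008; done Dec 2, 2007 — timely.
Step 6: the window is 7–18 days after Dec 30, 2007 (end of the 28-day objection period, which began when the procurement file is requested on Dec 2, 2007), so Jan 6, 2008 through Jan 17, 2008; done Jan 8, 2008 — within the window.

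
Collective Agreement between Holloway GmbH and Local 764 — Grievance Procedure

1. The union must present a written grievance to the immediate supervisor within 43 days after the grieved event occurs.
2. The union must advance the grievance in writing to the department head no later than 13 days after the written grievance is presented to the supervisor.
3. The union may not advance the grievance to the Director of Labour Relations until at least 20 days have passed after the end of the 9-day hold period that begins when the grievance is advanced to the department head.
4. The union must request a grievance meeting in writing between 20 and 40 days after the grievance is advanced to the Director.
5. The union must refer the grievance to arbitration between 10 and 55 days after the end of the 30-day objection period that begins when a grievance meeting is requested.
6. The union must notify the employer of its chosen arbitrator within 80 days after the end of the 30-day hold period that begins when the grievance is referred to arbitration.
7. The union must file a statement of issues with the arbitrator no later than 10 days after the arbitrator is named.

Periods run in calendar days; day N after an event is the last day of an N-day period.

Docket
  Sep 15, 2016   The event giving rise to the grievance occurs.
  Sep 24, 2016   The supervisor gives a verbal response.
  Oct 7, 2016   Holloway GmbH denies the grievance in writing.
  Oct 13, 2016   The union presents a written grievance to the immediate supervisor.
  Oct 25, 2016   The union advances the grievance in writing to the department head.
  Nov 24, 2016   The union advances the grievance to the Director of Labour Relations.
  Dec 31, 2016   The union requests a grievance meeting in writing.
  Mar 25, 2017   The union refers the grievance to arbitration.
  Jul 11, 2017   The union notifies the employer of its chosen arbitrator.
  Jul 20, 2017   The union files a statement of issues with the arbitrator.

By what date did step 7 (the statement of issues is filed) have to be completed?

Jul 21, 2017

Step 7 runs from Jul 11, 2017, when the arbitrator is named. 10 days after Jul 11, 2017 is Jul 21, 2017.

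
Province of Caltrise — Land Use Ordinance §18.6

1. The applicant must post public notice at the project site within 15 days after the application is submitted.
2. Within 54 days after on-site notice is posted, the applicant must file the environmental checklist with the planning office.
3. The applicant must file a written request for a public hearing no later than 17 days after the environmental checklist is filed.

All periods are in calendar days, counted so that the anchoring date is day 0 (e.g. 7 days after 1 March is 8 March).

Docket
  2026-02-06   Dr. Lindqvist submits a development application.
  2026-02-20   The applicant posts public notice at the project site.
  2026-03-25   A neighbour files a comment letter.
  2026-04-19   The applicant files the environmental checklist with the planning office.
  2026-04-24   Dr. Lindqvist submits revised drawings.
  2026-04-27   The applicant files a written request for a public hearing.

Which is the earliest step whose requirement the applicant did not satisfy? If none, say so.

Step 2

Step 1: 15 days after 2026-02-06 (when the application is submitted) is 2026-02-21; 2026-02-20 is within that limit.
Step 2: 54 days after 2026-02-20 (when on-site notice is posted) is 2026-04-15; done 2026-04-19 — 4 days late.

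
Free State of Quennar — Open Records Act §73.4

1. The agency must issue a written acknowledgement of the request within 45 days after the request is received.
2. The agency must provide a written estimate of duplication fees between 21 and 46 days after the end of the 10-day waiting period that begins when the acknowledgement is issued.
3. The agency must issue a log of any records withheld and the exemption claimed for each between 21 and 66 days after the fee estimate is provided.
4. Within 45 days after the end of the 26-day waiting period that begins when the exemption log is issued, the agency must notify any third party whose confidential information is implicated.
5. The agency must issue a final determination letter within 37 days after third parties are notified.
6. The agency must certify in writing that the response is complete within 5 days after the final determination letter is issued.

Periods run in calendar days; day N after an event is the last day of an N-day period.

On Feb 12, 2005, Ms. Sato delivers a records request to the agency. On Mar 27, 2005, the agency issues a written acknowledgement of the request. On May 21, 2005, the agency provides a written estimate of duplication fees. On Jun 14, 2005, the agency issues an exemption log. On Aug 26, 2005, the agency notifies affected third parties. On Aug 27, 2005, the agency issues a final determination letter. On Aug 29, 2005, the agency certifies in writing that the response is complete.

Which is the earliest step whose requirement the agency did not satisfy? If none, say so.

Step 4

(1) due by Feb 12, 2005 + 45 days = Mar 29, 2005; completed Mar 27, 2005, before the deadline.
(2) the permitted window runs from Apr 6, 2005 + 21 = Apr 27, 2005 to Apr 6, 2005 + 46 = May 22, 2005; May 21, 2005 falls inside that range.
(3) the permitted window runs from May 21, 2005 + 21 = Jun 11, 2005 to May 21, 2005 + 66 = Jul 26, 2005; done Jun 14, 2005 — within the window.
(4) due by Jul 10, 2005 + 45 days = Aug 24, 2005; done Aug 26, 2005 — 2 days late.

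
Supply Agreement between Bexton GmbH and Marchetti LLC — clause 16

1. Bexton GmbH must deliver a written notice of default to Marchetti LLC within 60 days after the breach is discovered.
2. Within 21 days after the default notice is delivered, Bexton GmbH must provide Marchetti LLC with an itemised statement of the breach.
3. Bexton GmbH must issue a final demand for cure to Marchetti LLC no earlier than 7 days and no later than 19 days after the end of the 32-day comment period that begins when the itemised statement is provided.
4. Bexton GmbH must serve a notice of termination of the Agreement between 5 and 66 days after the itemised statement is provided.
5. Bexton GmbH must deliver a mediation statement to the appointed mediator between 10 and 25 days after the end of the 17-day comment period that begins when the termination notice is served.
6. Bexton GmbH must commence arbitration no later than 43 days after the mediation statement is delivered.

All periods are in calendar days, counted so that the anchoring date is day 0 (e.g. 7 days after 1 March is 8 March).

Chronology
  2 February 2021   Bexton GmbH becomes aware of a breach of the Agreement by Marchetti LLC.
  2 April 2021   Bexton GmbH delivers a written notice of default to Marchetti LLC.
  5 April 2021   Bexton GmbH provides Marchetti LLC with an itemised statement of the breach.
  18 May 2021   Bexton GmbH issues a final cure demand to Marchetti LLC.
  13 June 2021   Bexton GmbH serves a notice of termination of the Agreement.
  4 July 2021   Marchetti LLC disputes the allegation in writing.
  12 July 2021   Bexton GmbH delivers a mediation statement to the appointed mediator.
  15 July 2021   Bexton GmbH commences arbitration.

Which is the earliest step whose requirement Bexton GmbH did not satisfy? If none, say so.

Step 4

(1) due by 2 February 2021 + 60 days = 3 April 2021; 2 April 2021 is within that limit.
(2) due by 2 April 2021 + 21 days = 23 April 2021; completed 5 April 2021, before the deadline.
(3) the permitted window runs from 7 May 2021 + 7 = 14 May 2021 to 7 May 2021 + 19 = 26 May 2021; 18 May 2021 falls inside that range.
(4) the permitted window runs from 5 April 2021 + 5 = 10 April 2021 to 5 April 2021 + 66 = 10 June 2021; done 13 June 2021 — 3 days after the window closed.
The analysis stops there.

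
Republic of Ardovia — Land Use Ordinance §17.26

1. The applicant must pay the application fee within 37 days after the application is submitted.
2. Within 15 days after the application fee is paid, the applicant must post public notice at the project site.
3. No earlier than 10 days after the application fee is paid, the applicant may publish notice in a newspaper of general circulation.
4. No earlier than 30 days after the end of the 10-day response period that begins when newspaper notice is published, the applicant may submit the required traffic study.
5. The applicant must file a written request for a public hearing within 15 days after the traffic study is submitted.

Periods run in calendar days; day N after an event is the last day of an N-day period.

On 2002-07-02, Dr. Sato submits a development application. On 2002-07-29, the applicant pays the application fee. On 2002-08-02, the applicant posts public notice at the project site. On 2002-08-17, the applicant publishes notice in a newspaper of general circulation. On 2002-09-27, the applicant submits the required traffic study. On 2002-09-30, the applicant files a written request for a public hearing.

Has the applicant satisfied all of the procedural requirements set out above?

Step 1: 37 days after 2002-07-02 (when the application is submitted) is 2002-08-08; completed 2002-07-29, before the deadline.
Step 2: 15 days after 2002-07-29 (when the application fee is paid) is 2002-08-13; completed 2002-08-02, before the deadline.
Step 3: the earliest permitted date is 10 days after 2002-07-29 (when the application fee is paid), i.e. 2002-08-08; done 2002-08-17, after the minimum wait.
Step 4: the earliest permitted date is 30 days after 2002-08-27 (end of the 10-day response period, which began when newspaper notice is published on 2002-08-17), i.e. 2002-09-26; done 2002-09-27, after the minimum wait.
Step 5: 15 days after 2002-09-27 (when the traffic study is submitted) is 2002-10-12; completed 2002-09-30, before the deadline.

Yes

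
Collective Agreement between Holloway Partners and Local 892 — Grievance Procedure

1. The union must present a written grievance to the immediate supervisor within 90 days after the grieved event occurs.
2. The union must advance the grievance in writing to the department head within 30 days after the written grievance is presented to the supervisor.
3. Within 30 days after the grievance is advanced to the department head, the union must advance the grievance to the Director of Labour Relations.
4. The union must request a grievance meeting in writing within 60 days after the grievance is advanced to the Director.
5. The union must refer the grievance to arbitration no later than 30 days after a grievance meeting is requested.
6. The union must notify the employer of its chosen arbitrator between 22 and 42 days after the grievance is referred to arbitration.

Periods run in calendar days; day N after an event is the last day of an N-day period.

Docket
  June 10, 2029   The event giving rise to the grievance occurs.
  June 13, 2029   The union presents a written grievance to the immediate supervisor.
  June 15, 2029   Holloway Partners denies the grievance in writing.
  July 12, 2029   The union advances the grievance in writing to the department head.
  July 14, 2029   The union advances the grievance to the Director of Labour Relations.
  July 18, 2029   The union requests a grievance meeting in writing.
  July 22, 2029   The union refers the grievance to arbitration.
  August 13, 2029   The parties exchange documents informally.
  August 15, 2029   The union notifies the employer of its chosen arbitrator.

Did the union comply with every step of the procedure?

Step 1 — counting 90 days from June 10, 2029 (when the grieved event occurs) gives a deadline of September 8, 2029; completed June 13, 2029, before the deadline.
Step 2 — counting 30 days from June 13, 2029 (when the written grievance is presented to the supervisor) gives a deadline of July 13, 2029; done July 12, 2029 — timely.
Step 3 — counting 30 days from July 12, 2029 (when the grievance is advanced to the department head) gives a deadline of August 11, 2029; July 14, 2029 is within that limit.
Step 4 — counting 60 days from July 14, 2029 (when the grievance is advanced to the Director) gives a deadline of September 12, 2029; done July 18, 2029 — timely.
Step 5 — counting 30 days from July 18, 2029 (when a grievance meeting is requested) gives a deadline of August 17, 2029; completed July 22, 2029, before the deadline.
Step 6 — 22 and 42 days from July 22, 2029 (when the grievance is referred to arbitration) are August 13, 2029 and September 2, 2029 respectively; done August 15, 2029 — within the window.

Yes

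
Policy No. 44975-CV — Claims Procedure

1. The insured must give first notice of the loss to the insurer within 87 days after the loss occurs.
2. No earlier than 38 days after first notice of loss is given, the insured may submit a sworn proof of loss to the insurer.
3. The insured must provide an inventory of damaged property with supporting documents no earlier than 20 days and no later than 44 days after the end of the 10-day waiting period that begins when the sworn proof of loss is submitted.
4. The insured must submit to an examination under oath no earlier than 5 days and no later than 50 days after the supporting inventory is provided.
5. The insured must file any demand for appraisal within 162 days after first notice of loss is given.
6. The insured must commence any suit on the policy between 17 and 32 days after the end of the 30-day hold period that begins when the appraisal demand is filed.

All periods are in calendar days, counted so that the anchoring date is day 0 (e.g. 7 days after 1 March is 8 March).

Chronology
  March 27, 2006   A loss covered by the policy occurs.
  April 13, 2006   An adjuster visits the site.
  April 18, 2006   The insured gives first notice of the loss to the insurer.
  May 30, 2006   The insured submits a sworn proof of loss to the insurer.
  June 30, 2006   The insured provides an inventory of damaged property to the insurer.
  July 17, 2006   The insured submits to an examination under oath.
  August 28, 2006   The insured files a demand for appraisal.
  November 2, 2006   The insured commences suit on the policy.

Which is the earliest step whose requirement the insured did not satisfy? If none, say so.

Step 6

(1) due by March 27, 2006 + 87 days = June 22, 2006; April 18, 2006 is within that limit.
(2) permitted from April 18, 2006 + 38 days = May 26, 2006 onward; done May 30, 2006 — permitted.
(3) the permitted window runs from June 9, 2006 + 20 = June 29, 2006 to June 9, 2006 + 44 = July 23, 2006; June 30, 2006 falls inside that range.
(4) the permitted window runs from June 30, 2006 + 5 = July 5, 2006 to June 30, 2006 + 50 = August 19, 2006; done July 17, 2006 — within the window.
(5) due by April 18, 2006 + 162 days = September 27, 2006; completed August 28, 2006, before the deadline.
(6) the permitted window runs from September 27, 2006 + 17 = October 14, 2006 to September 27, 2006 + 32 = October 29, 2006; November 2, 2006 is 4 days past the end of the window.
No need to go further; step 6 was not satisfied.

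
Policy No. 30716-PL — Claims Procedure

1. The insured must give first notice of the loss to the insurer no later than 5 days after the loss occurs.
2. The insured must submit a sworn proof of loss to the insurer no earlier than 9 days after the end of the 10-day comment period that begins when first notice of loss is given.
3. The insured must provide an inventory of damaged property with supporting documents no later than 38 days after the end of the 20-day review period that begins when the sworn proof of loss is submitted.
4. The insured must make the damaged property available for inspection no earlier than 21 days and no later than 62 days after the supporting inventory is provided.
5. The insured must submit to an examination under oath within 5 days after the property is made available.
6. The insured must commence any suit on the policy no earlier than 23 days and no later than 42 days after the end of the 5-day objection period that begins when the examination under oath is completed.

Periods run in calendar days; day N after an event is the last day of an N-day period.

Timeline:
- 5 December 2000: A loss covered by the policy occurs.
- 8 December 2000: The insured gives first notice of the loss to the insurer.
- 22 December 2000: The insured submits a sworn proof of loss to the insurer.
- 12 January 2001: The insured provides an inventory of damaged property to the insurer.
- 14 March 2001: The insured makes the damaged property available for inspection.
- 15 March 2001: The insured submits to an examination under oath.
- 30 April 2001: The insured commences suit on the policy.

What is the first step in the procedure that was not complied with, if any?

Step 2

(1) due by 5 December 2000 + 5 days = 10 December 2000; completed 8 December 2000, before the deadline.
(2) permitted from 18 December 2000 + 9 days = 27 December 2000 onward; 22 December 2000 is 5 days before the earliest permitted date.
That is the first point of non-compliance.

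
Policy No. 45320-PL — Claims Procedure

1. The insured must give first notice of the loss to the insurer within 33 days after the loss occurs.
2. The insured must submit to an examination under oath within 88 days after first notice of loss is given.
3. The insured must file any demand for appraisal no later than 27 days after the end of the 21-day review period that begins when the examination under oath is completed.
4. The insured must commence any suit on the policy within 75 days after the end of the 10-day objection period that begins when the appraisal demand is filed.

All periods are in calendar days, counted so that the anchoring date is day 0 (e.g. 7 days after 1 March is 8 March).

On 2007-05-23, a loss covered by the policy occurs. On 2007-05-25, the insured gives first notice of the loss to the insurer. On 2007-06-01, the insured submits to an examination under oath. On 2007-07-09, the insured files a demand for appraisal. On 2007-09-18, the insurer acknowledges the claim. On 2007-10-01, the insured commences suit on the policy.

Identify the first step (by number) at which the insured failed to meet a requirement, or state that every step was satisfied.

Step 1 — counting 33 days from 2007-05-23 (when the loss occurs) gives a deadline of 2007-06-25; completed 2007-05-25, before the deadline.
Step 2 — counting 88 days from 2007-05-25 (when first notice of loss is given) gives a deadline of 2007-08-21; done 2007-06-01 — timely.
Step 3 — counting 27 days from 2007-06-22 (end of the 21-day review period, which began when the examination under oath is completed on 2007-06-01) gives a deadline of 2007-07-19; done 2007-07-09 — timely.
Step 4 — counting 75 days from 2007-07-19 (end of the 10-day objection period, which began when the appraisal demand is filed on 2007-07-09) gives a deadline of 2007-10-02; done 2007-10-01 — timely.

None — every step was satisfied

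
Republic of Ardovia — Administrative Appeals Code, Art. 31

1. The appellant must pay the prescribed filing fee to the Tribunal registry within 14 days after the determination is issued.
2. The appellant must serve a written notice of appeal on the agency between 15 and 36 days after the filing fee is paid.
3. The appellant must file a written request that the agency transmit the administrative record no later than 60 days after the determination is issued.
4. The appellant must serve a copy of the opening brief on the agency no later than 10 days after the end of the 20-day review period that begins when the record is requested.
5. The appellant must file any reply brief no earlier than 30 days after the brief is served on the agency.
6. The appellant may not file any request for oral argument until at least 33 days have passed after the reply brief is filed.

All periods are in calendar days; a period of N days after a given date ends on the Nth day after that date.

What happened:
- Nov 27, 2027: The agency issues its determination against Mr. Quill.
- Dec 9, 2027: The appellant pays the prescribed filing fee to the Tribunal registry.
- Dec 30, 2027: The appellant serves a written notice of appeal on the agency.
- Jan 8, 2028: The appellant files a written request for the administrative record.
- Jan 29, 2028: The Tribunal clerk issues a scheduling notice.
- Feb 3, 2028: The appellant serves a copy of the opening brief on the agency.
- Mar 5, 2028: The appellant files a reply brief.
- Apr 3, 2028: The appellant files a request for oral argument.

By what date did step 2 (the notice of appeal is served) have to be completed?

Jan 14, 2028

Step 2 runs from Dec 9, 2027, when the filing fee is paid. The window is 15–36 days after Dec 9, 2027; it closes on Jan 14, 2028.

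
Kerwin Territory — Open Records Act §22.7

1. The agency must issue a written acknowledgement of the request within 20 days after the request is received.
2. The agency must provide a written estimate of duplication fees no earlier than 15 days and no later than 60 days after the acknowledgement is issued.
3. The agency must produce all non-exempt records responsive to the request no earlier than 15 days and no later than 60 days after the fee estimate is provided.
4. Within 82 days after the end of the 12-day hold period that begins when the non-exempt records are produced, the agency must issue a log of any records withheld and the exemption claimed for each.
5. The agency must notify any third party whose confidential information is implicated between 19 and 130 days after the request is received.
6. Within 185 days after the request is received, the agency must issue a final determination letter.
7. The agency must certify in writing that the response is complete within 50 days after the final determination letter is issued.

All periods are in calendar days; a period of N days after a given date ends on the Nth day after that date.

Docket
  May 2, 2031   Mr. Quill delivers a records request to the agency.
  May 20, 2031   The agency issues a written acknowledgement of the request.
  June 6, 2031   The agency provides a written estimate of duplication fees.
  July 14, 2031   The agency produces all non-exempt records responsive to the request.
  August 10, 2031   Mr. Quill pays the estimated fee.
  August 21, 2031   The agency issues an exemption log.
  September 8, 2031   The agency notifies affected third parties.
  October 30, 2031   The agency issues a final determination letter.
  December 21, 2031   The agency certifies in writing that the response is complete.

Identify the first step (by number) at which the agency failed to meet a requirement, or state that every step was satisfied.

Step 7

Step 1: 20 days after May 2, 2031 (when the request is received) is May 22, 2031; May 20, 2031 is within that limit.
Step 2: the window is 15–60 days after May 20, 2031 (when the acknowledgement is issued), so June 4, 2031 through July 19, 2031; done June 6, 2031 — within the window.
Step 3: the window is 15–60 days after June 6, 2031 (when the fee estimate is provided), so June 21, 2031 through August 5, 2031; done July 14, 2031, which is between those dates.
Step 4: 82 days after July 26, 2031 (end of the 12-day hold period, which began when the non-exempt records are produced on July 14, 2031) is October 16, 2031; completed August 21, 2031, before the deadline.
Step 5: the window is 19–130 days after May 2, 2031 (when the request is received), so May 21, 2031 through September 9, 2031; done September 8, 2031 — within the window.
Step 6: 185 days after May 2, 2031 (when the request is received) is November 3, 2031; completed October 30, 2031, before the deadline.
Step 7: 50 days after October 30, 2031 (when the final determination letter is issued) is December 19, 2031; December 21, 2031 misses that deadline by 2 days.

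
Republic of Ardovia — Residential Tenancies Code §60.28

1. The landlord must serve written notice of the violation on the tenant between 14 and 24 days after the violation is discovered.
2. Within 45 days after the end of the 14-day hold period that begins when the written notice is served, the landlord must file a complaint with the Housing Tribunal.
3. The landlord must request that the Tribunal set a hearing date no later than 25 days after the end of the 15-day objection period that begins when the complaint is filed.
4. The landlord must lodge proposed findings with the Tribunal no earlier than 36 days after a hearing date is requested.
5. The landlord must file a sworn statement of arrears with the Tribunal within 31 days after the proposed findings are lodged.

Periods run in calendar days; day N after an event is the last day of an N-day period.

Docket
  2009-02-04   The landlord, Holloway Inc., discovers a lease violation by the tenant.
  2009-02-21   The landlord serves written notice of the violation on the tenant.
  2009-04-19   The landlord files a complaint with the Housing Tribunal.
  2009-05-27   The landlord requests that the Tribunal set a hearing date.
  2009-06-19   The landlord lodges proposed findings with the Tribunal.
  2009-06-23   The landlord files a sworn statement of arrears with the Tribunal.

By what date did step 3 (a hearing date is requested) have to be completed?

The complaint is filed on 2009-04-19; the 15-day objection period therefore ends 2009-05-04, and step 3 runs from that date. 25 days after 2009-05-04 is 2009-05-29.

2009-05-29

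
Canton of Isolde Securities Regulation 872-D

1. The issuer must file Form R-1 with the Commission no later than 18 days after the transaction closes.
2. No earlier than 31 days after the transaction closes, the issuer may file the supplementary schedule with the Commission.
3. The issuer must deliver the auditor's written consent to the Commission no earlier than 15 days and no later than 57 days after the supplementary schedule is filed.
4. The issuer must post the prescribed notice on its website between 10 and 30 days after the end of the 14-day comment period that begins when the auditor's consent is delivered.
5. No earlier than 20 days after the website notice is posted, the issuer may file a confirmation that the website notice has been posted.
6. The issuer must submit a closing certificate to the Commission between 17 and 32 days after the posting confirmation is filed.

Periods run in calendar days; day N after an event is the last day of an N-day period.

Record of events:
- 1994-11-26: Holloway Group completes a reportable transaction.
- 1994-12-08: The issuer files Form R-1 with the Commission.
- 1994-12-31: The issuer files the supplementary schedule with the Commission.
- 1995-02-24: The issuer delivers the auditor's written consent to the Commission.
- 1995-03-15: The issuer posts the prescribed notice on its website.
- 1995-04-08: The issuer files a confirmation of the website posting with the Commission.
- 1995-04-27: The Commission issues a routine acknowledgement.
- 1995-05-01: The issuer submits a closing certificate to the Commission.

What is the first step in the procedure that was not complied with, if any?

Step 4

Step 1 — counting 18 days from 1994-11-26 (when the transaction closes) gives a deadline of 1994-12-14; completed 1994-12-08, before the deadline.
Step 2 — must wait 31 days from 1994-11-26 (when the transaction closes), so not before 1994-12-27; 1994-12-31 is on or after that date.
Step 3 — 15 and 57 days from 1994-12-31 (when the supplementary schedule is filed) are 1995-01-15 and 1995-02-26 respectively; done 1995-02-24 — within the window.
Step 4 — 10 and 30 days from 1995-03-10 (end of the 14-day comment period, which began when the auditor's consent is delivered on 1995-02-24) are 1995-03-20 and 1995-04-09 respectively; 1995-03-15 is 5 days too early.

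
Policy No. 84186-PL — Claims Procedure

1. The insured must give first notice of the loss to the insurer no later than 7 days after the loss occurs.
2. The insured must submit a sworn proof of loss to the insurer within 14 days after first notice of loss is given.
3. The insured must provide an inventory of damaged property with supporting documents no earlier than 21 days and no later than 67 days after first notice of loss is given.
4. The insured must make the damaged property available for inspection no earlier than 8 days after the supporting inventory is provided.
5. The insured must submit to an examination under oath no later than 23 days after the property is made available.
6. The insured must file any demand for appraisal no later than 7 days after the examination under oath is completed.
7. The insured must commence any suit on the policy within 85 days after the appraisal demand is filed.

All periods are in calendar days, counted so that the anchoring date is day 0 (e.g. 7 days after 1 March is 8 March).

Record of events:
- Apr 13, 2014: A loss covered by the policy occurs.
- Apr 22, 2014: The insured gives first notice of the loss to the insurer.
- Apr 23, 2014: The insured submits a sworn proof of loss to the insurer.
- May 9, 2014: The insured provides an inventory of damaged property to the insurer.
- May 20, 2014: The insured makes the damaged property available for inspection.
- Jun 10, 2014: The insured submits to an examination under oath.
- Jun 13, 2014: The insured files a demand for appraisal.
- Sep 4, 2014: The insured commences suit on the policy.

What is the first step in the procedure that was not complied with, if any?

(1) due by Apr 13, 2014 + 7 days = Apr 20, 2014; done Apr 22, 2014 — 2 days late.
That is the first point of non-compliance.

Step 1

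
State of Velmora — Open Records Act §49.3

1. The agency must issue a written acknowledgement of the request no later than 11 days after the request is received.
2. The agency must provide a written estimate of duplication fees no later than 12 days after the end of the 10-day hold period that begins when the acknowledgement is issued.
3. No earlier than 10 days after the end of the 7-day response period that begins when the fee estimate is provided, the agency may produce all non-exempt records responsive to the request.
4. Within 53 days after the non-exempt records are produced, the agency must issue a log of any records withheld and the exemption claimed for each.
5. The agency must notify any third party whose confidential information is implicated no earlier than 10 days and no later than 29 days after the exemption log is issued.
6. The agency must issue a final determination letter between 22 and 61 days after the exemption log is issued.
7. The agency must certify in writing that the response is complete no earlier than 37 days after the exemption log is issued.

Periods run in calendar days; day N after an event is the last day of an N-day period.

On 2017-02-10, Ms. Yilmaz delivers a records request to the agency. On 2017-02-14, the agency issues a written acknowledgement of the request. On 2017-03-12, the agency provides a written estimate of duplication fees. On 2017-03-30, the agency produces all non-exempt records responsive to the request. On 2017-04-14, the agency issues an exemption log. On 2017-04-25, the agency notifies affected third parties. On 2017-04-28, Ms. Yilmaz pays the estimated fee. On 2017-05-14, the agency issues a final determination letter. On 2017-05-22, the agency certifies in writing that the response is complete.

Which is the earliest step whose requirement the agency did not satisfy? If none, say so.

Step 2

Step 1 — counting 11 days from 2017-02-10 (when the request is received) gives a deadline of 2017-02-21; done 2017-02-14 — timely.
Step 2 — counting 12 days from 2017-02-24 (end of the 10-day hold period, which began when the acknowledgement is issued on 2017-02-14) gives a deadline of 2017-03-08; done 2017-03-12 — 4 days late.
Later steps need not be reached.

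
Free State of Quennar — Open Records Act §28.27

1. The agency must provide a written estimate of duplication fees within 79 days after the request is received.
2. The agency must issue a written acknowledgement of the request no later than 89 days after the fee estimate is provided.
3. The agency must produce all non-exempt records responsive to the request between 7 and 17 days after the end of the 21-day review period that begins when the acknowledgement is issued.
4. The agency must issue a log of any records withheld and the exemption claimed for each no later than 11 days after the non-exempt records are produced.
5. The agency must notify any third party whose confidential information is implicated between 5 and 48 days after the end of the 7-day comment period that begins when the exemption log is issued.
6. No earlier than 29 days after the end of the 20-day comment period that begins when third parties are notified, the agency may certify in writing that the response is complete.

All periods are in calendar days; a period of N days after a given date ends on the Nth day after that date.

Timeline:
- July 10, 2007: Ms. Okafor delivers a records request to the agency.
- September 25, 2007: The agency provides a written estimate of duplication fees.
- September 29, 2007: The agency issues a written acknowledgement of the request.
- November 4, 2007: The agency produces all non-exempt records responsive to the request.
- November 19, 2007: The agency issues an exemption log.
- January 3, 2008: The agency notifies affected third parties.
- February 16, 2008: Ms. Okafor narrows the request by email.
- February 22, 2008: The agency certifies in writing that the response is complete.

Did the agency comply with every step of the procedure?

(1) due by July 10, 2007 + 79 days = September 27, 2007; done September 25, 2007 — timely.
(2) due by September 25, 2007 + 89 days = December 23, 2007; done September 29, 2007 — timely.
(3) the permitted window runs from October 20, 2007 + 7 = October 27, 2007 to October 20, 2007 + 17 = November 6, 2007; done November 4, 2007, which is between those dates.
(4) due by November 4, 2007 + 11 days = November 15, 2007; not done until November 19, 2007, 4 days after the deadline.
The procedure was therefore not followed at step 4.

No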